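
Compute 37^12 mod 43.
Use repeated squaring. Binary(12) = 1100. Walk through the bits of the exponent 12 left-to-right: at each bit after the leading one, square the running value, then multiply by 37 if the bit is 1 (always reducing mod 43):
  bit 1 = 1 (leading): start with 37.
  bit 2 = 1: square 37^2 = 1369 ≡ 36; bit is 1, so multiply 36·37 = 1332 ≡ 42 (mod 43).
  bit 3 = 0: square 42^2 = 1764 ≡ 1 (mod 43).
  bit 4 = 0: square 1^2 = 1 (mod 43).
Final value: 37^12 ≡ 1 (mod 43).

Final answer: 1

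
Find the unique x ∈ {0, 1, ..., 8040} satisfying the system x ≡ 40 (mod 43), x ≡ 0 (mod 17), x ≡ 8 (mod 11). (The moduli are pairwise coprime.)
The moduli 43, 17, 11 are pairwise coprime, so by the CRT there is a unique solution mod 43·17·11 = 8041.
Solve by successive substitution. Start with x ≡ 40 (mod 43).
  Combine with x ≡ 0 (mod 17): write x = 40 + 43·t and require 40 + 43·t ≡ 0 (mod 17), i.e. 43·t ≡ 0 − 40 ≡ 11 (mod 17). Since 43^(−1) ≡ 2 (mod 17) (43 ≡ 9 (mod 17)), t ≡ 2·11 ≡ 5 (mod 17). So x ≡ 40 + 43·5 = 255 (mod 731).
  Combine with x ≡ 8 (mod 11): write x = 255 + 731·t and require 255 + 731·t ≡ 8 (mod 11), i.e. 731·t ≡ 8 − 255 ≡ 6 (mod 11). Since 731^(−1) ≡ 9 (mod 11) (731 ≡ 5 (mod 11)), t ≡ 9·6 ≡ 10 (mod 11). So x ≡ 255 + 731·10 = 7565 (mod 8041).
Unique solution in [0, 8041): x = 7565.

Final answer: x ≡ 7565 (mod 8041); the representative in [0, 8041) is 7565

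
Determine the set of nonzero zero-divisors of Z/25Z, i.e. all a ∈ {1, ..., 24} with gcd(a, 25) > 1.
An element a ∈ Z/25Z (with a ≠ 0) is a zero-divisor iff gcd(a, 25) > 1 (because a is a unit precisely when gcd(a, n) = 1, and in Z/nZ every nonzero, non-unit element is a zero-divisor). Scan a = 1, ..., 24 and keep those with gcd(a, 25) > 1:
  gcd(5, 25) = 5, gcd(10, 25) = 5, gcd(15, 25) = 5, gcd(20, 25) = 5.
All other a ∈ {1, ..., 24} have gcd(a, 25) = 1 and are units. So the nonzero zero-divisors are exactly the 4 values of a appearing in this scan.

Final answer: nonzero zero-divisors of Z/25Z = {5, 10, 15, 20}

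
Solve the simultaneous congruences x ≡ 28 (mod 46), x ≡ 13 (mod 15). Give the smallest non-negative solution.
x ≡ 28 (mod 690); the representative in [0, 690) is 28

The moduli 46, 15 are pairwise coprime, so by the CRT there is a unique solution mod 46·15 = 690.
Solve by successive substitution. Start with x ≡ 28 (mod 46).
  Combine with x ≡ 13 (mod 15): write x = 28 + 46·t and require 28 + 46·t ≡ 13 (mod 15), i.e. 46·t ≡ 13 − 28 ≡ 0 (mod 15). Since 46^(−1) ≡ 1 (mod 15) (46 ≡ 1 (mod 15)), t ≡ 1·0 ≡ 0 (mod 15). So x ≡ 28 + 46·0 = 28 (mod 690).
Unique solution in [0, 690): x = 28.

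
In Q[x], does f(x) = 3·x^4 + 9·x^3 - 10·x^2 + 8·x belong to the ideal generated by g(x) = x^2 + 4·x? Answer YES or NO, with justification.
YES

In Q[x] the ideal (g) consists of all multiples of g, so f ∈ (g) iff g | f, i.e. iff the remainder of f on division by g is 0. Divide f by g (g is monic, so eliminate the leading term of the running remainder at each step):
  leading term 3·x^4: subtract (3·x^2)·g(x) = 3·x^4 + 12·x^3, leaving -3·x^3 - 10·x^2 + 8·x
  leading term -3·x^3: subtract (-3·x)·g(x) = -3·x^3 - 12·x^2, leaving 2·x^2 + 8·x
  leading term 2·x^2: subtract (2)·g(x) = 2·x^2 + 8·x, leaving 0
The remainder is 0, so f(x) = g(x) · h(x) with h(x) = 3·x^2 - 3·x + 2. Hence g | f, i.e. f ∈ (g).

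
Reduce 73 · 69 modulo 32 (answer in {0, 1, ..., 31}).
13

Reduce the factors first: 73 ≡ 9, 69 ≡ 5 (mod 32), so 73 · 69 ≡ 9 · 5 (mod 32). 9 · 5 = 45. Dividing by 32: 45 = 1·32 + 13. So (73 · 69) mod 32 = 13.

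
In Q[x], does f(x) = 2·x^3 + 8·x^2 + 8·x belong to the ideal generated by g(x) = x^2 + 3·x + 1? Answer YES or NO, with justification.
In Q[x] the ideal (g) consists of all multiples of g, so f ∈ (g) iff g | f, i.e. iff the remainder of f on division by g is 0. Divide f by g (g is monic, so eliminate the leading term of the running remainder at each step):
  leading term 2·x^3: subtract (2·x)·g(x) = 2·x^3 + 6·x^2 + 2·x, leaving 2·x^2 + 6·x
  leading term 2·x^2: subtract (2)·g(x) = 2·x^2 + 6·x + 2, leaving -2
The remainder r(x) = -2 ≠ 0 (and deg r < deg g), so g ∤ f, i.e. f ∉ (g).

Final answer: NO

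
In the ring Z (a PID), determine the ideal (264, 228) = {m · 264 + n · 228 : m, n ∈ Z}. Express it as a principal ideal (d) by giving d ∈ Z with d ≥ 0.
(264, 228) = (12); d = 12

In the PID Z, (a, b) is generated by gcd(a, b). Compute gcd(264, 228) with the extended Euclidean algorithm, tracking rows (r, s, t) with s·264 + t·228 = r:
  row A: (264, 1, 0)   [1·264 + 0·228 = 264]
  row B: (228, 0, 1)   [0·264 + 1·228 = 228]
  264 = 1·228 + 36   → row C = row A − 1·row B = (36, 1, −1)   [check: 1·264 − 1·228 = 36]
  228 = 6·36 + 12   → row D = row B − 6·row C = (12, −6, 7)   [check: −6·264 + 7·228 = 12]
  36 = 3·12 + 0   → remainder 0, stop. gcd = 12 (last nonzero row D).
So gcd(264, 228) = 12, with Bézout identity −6·264 + 7·228 = 12. Containment (⊇): the Bézout identity exhibits 12 as an element of (264, 228), giving (12) ⊆ (264, 228). Containment (⊆): since 12 | 264 and 12 | 228 (264 = 12·22, 228 = 12·19), every Z-linear combination of 264 and 228 is divisible by 12, so (264, 228) ⊆ (12). Therefore (264, 228) = (12), d = 12.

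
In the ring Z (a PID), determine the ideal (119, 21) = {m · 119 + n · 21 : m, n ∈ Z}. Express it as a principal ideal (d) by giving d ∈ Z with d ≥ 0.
In the PID Z, (a, b) is generated by gcd(a, b). Compute gcd(119, 21) with the extended Euclidean algorithm, tracking rows (r, s, t) with s·119 + t·21 = r:
  row A: (119, 1, 0)   [1·119 + 0·21 = 119]
  row B: (21, 0, 1)   [0·119 + 1·21 = 21]
  119 = 5·21 + 14   → row C = row A − 5·row B = (14, 1, −5)   [check: 1·119 − 5·21 = 14]
  21 = 1·14 + 7   → row D = row B − 1·row C = (7, −1, 6)   [check: −1·119 + 6·21 = 7]
  14 = 2·7 + 0   → remainder 0, stop. gcd = 7 (last nonzero row D).
So gcd(119, 21) = 7, with Bézout identity −1·119 + 6·21 = 7. Containment (⊇): the Bézout identity exhibits 7 as an element of (119, 21), giving (7) ⊆ (119, 21). Containment (⊆): since 7 | 119 and 7 | 21 (119 = 7·17, 21 = 7·3), every Z-linear combination of 119 and 21 is divisible by 7, so (119, 21) ⊆ (7). Therefore (119, 21) = (7), d = 7.

Final answer: (119, 21) = (7); d = 7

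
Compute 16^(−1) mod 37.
16^(−1) ≡ 7 (mod 37)

Apply the extended Euclidean algorithm to (37, 16), tracking rows (r, s, t) with s·37 + t·16 = r. Each division r_prev = q·r_cur + r_new produces the new row as (previous row) − q·(current row):
  row A: (37, 1, 0)   [1·37 + 0·16 = 37]
  row B: (16, 0, 1)   [0·37 + 1·16 = 16]
  37 = 2·16 + 5   → row C = row A − 2·row B = (5, 1, −2)   [check: 1·37 − 2·16 = 5]
  16 = 3·5 + 1   → row D = row B − 3·row C = (1, −3, 7)   [check: −3·37 + 7·16 = 1]
  5 = 5·1 + 0   → remainder 0, stop. gcd = 1 (last nonzero row D).
The gcd is 1, so 16 is invertible mod 37. The last nonzero row gives −3·37 + 7·16 = 1, so t = 7. So 16^(−1) ≡ 7 (mod 37). Verify: 16 · 7 = 112 ≡ 1 (mod 37). ✓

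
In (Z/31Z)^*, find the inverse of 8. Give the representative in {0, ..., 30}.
8^(−1) ≡ 4 (mod 31)

Apply the extended Euclidean algorithm to (31, 8), tracking rows (r, s, t) with s·31 + t·8 = r. Each division r_prev = q·r_cur + r_new produces the new row as (previous row) − q·(current row):
  row A: (31, 1, 0)   [1·31 + 0·8 = 31]
  row B: (8, 0, 1)   [0·31 + 1·8 = 8]
  31 = 3·8 + 7   → row C = row A − 3·row B = (7, 1, −3)   [check: 1·31 − 3·8 = 7]
  8 = 1·7 + 1   → row D = row B − 1·row C = (1, −1, 4)   [check: −1·31 + 4·8 = 1]
  7 = 7·1 + 0   → remainder 0, stop. gcd = 1 (last nonzero row D).
The gcd is 1, so 8 is invertible mod 31. The last nonzero row gives −1·31 + 4·8 = 1, so t = 4. So 8^(−1) ≡ 4 (mod 31). Verify: 8 · 4 = 32 ≡ 1 (mod 31). ✓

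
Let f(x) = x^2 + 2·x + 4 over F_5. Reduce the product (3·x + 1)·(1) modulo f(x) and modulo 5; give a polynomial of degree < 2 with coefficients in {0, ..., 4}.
a · b ≡ 3·x + 1 (mod f(x))

Multiply as integer polynomials: a · b = 3·x + 1. Reducing coefficients mod 5: a · b ≡ 3·x + 1. This already has degree < 2, so no reduction by f is needed. Hence a · b ≡ 3·x + 1 in F_5[x]/(f).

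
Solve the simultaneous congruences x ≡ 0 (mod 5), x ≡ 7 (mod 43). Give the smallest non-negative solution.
x ≡ 50 (mod 215); the representative in [0, 215) is 50

The moduli 5, 43 are pairwise coprime, so by the CRT there is a unique solution mod 5·43 = 215.
Solve by successive substitution. Start with x ≡ 0 (mod 5).
  Combine with x ≡ 7 (mod 43): write x = 5·t and require 5·t ≡ 7 (mod 43). Since 5^(−1) ≡ 26 (mod 43), t ≡ 26·7 ≡ 10 (mod 43). So x ≡ 5·10 = 50 (mod 215).
Unique solution in [0, 215): x = 50.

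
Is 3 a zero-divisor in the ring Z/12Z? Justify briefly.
YES

gcd(3, 12) = 3 > 1, so 3 is not a unit in Z/12Z. In Z/nZ every nonzero non-unit is a zero-divisor: explicitly, take b = 12/gcd = 4 ≠ 0 (mod 12); then 3·4 = 12 = 1·12, i.e. 3·4 ≡ 0 (mod 12). So 3 is a zero-divisor.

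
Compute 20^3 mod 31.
2

Use repeated squaring. Binary(3) = 11. Walk through the bits of the exponent 3 left-to-right: at each bit after the leading one, square the running value, then multiply by 20 if the bit is 1 (always reducing mod 31):
  bit 1 = 1 (leading): start with 20.
  bit 2 = 1: square 20^2 = 400 ≡ 28; bit is 1, so multiply 28·20 = 560 ≡ 2 (mod 31).
Final value: 20^3 ≡ 2 (mod 31).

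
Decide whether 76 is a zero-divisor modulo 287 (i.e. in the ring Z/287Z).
gcd(76, 287) = 1, so 76 is a unit in Z/287Z (it has a multiplicative inverse). A unit cannot be a zero-divisor: if 76·b ≡ 0 then multiplying both sides by 76^(−1) gives b ≡ 0. So 76 is not a zero-divisor.

Final answer: NO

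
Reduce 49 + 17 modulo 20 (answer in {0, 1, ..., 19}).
Reduce the summands first: 49 ≡ 9 (mod 20), so 49 + 17 ≡ 9 + 17 (mod 20). 9 + 17 = 26; 26 = 1·20 + 6, so (49 + 17) mod 20 = 6.

Final answer: 6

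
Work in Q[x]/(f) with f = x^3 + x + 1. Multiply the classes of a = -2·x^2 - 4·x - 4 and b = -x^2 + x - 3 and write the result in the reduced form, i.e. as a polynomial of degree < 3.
First multiply in Q[x] without reducing: a · b = 2·x^4 + 2·x^3 + 6·x^2 + 8·x + 12. Now divide by f(x) = x^3 + x + 1, eliminating the leading term at each step:
  leading term 2·x^4: subtract (2·x)·f(x) = 2·x^4 + 2·x^2 + 2·x, leaving 2·x^3 + 4·x^2 + 6·x + 12
  leading term 2·x^3: subtract (2)·f(x) = 2·x^3 + 2·x + 2, leaving 4·x^2 + 4·x + 10
The degree is now < 3, so this is the remainder. Hence a · b ≡ 4·x^2 + 4·x + 10 in Q[x]/(f).

Final answer: a · b ≡ 4·x^2 + 4·x + 10 (mod f(x))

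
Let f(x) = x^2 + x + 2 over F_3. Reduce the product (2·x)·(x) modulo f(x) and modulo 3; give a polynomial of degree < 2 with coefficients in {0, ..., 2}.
a · b ≡ x + 2 (mod f(x))

Multiply as integer polynomials: a · b = 2·x^2. Reducing coefficients mod 3: a · b ≡ 2·x^2. Now divide by f(x) = x^2 + x + 2 in F_3[x], eliminating the leading term at each step:
  leading term 2·x^2: subtract (2)·f(x) = 2·x^2 + 2·x + 1, leaving x + 2 (coefficients mod 3)
The degree is now < 2, so this is the remainder. Hence a · b ≡ x + 2 in F_3[x]/(f).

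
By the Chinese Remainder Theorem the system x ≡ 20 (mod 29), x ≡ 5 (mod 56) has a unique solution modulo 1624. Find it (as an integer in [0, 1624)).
x ≡ 397 (mod 1624); the representative in [0, 1624) is 397

The moduli 29, 56 are pairwise coprime, so by the CRT there is a unique solution mod 29·56 = 1624.
Solve by successive substitution. Start with x ≡ 20 (mod 29).
  Combine with x ≡ 5 (mod 56): write x = 20 + 29·t and require 20 + 29·t ≡ 5 (mod 56), i.e. 29·t ≡ 5 − 20 ≡ 41 (mod 56). Since 29^(−1) ≡ 29 (mod 56), t ≡ 29·41 ≡ 13 (mod 56). So x ≡ 20 + 29·13 = 397 (mod 1624).
Unique solution in [0, 1624): x = 397.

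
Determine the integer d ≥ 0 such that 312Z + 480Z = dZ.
In the PID Z, (a, b) is generated by gcd(a, b). Compute gcd(480, 312) with the extended Euclidean algorithm, tracking rows (r, s, t) with s·480 + t·312 = r:
  row A: (480, 1, 0)   [1·480 + 0·312 = 480]
  row B: (312, 0, 1)   [0·480 + 1·312 = 312]
  480 = 1·312 + 168   → row C = row A − 1·row B = (168, 1, −1)   [check: 1·480 − 1·312 = 168]
  312 = 1·168 + 144   → row D = row B − 1·row C = (144, −1, 2)   [check: −1·480 + 2·312 = 144]
  168 = 1·144 + 24   → row E = row C − 1·row D = (24, 2, −3)   [check: 2·480 − 3·312 = 24]
  144 = 6·24 + 0   → remainder 0, stop. gcd = 24 (last nonzero row E).
So gcd(312, 480) = 24, with Bézout identity 2·480 − 3·312 = 24. Containment (⊇): the Bézout identity exhibits 24 as an element of (312, 480), giving (24) ⊆ (312, 480). Containment (⊆): since 24 | 312 and 24 | 480 (312 = 24·13, 480 = 24·20), every Z-linear combination of 312 and 480 is divisible by 24, so (312, 480) ⊆ (24). Therefore (312, 480) = (24), d = 24.

Final answer: (312, 480) = (24); d = 24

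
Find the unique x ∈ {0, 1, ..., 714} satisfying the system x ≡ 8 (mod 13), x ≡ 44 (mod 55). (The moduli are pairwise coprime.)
The moduli 13, 55 are pairwise coprime, so by the CRT there is a unique solution mod 13·55 = 715.
Solve by successive substitution. Start with x ≡ 8 (mod 13).
  Combine with x ≡ 44 (mod 55): write x = 8 + 13·t and require 8 + 13·t ≡ 44 (mod 55), i.e. 13·t ≡ 44 − 8 ≡ 36 (mod 55). Since 13^(−1) ≡ 17 (mod 55), t ≡ 17·36 ≡ 7 (mod 55). So x ≡ 8 + 13·7 = 99 (mod 715).
Unique solution in [0, 715): x = 99.

Final answer: x ≡ 99 (mod 715); the representative in [0, 715) is 99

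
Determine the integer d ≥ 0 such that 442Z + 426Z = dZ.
(442, 426) = (2); d = 2

In the PID Z, (a, b) is generated by gcd(a, b). Compute gcd(442, 426) with the extended Euclidean algorithm, tracking rows (r, s, t) with s·442 + t·426 = r:
  row A: (442, 1, 0)   [1·442 + 0·426 = 442]
  row B: (426, 0, 1)   [0·442 + 1·426 = 426]
  442 = 1·426 + 16   → row C = row A − 1·row B = (16, 1, −1)   [check: 1·442 − 1·426 = 16]
  426 = 26·16 + 10   → row D = row B − 26·row C = (10, −26, 27)   [check: −26·442 + 27·426 = 10]
  16 = 1·10 + 6   → row E = row C − 1·row D = (6, 27, −28)   [check: 27·442 − 28·426 = 6]
  10 = 1·6 + 4   → row F = row D − 1·row E = (4, −53, 55)   [check: −53·442 + 55·426 = 4]
  6 = 1·4 + 2   → row G = row E − 1·row F = (2, 80, −83)   [check: 80·442 − 83·426 = 2]
  4 = 2·2 + 0   → remainder 0, stop. gcd = 2 (last nonzero row G).
So gcd(442, 426) = 2, with Bézout identity 80·442 − 83·426 = 2. Containment (⊇): the Bézout identity exhibits 2 as an element of (442, 426), giving (2) ⊆ (442, 426). Containment (⊆): since 2 | 442 and 2 | 426 (442 = 2·221, 426 = 2·213), every Z-linear combination of 442 and 426 is divisible by 2, so (442, 426) ⊆ (2). Therefore (442, 426) = (2), d = 2.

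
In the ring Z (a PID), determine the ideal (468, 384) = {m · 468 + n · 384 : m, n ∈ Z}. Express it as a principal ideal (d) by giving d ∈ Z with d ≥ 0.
(468, 384) = (12); d = 12

In the PID Z, (a, b) is generated by gcd(a, b). Compute gcd(468, 384) with the extended Euclidean algorithm, tracking rows (r, s, t) with s·468 + t·384 = r:
  row A: (468, 1, 0)   [1·468 + 0·384 = 468]
  row B: (384, 0, 1)   [0·468 + 1·384 = 384]
  468 = 1·384 + 84   → row C = row A − 1·row B = (84, 1, −1)   [check: 1·468 − 1·384 = 84]
  384 = 4·84 + 48   → row D = row B − 4·row C = (48, −4, 5)   [check: −4·468 + 5·384 = 48]
  84 = 1·48 + 36   → row E = row C − 1·row D = (36, 5, −6)   [check: 5·468 − 6·384 = 36]
  48 = 1·36 + 12   → row F = row D − 1·row E = (12, −9, 11)   [check: −9·468 + 11·384 = 12]
  36 = 3·12 + 0   → remainder 0, stop. gcd = 12 (last nonzero row F).
So gcd(468, 384) = 12, with Bézout identity −9·468 + 11·384 = 12. Containment (⊇): the Bézout identity exhibits 12 as an element of (468, 384), giving (12) ⊆ (468, 384). Containment (⊆): since 12 | 468 and 12 | 384 (468 = 12·39, 384 = 12·32), every Z-linear combination of 468 and 384 is divisible by 12, so (468, 384) ⊆ (12). Therefore (468, 384) = (12), d = 12.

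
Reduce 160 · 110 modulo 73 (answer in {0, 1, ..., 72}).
7

Reduce the factors first: 160 ≡ 14, 110 ≡ 37 (mod 73), so 160 · 110 ≡ 14 · 37 (mod 73). 14 · 37 = 518. Dividing by 73: 518 = 7·73 + 7. So (160 · 110) mod 73 = 7.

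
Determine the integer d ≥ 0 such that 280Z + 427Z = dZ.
(280, 427) = (7); d = 7

In the PID Z, (a, b) is generated by gcd(a, b). Compute gcd(427, 280) with the extended Euclidean algorithm, tracking rows (r, s, t) with s·427 + t·280 = r:
  row A: (427, 1, 0)   [1·427 + 0·280 = 427]
  row B: (280, 0, 1)   [0·427 + 1·280 = 280]
  427 = 1·280 + 147   → row C = row A − 1·row B = (147, 1, −1)   [check: 1·427 − 1·280 = 147]
  280 = 1·147 + 133   → row D = row B − 1·row C = (133, −1, 2)   [check: −1·427 + 2·280 = 133]
  147 = 1·133 + 14   → row E = row C − 1·row D = (14, 2, −3)   [check: 2·427 − 3·280 = 14]
  133 = 9·14 + 7   → row F = row D − 9·row E = (7, −19, 29)   [check: −19·427 + 29·280 = 7]
  14 = 2·7 + 0   → remainder 0, stop. gcd = 7 (last nonzero row F).
So gcd(280, 427) = 7, with Bézout identity −19·427 + 29·280 = 7. Containment (⊇): the Bézout identity exhibits 7 as an element of (280, 427), giving (7) ⊆ (280, 427). Containment (⊆): since 7 | 280 and 7 | 427 (280 = 7·40, 427 = 7·61), every Z-linear combination of 280 and 427 is divisible by 7, so (280, 427) ⊆ (7). Therefore (280, 427) = (7), d = 7.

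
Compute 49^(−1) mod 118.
49^(−1) ≡ 53 (mod 118)

Apply the extended Euclidean algorithm to (118, 49), tracking rows (r, s, t) with s·118 + t·49 = r. Each division r_prev = q·r_cur + r_new produces the new row as (previous row) − q·(current row):
  row A: (118, 1, 0)   [1·118 + 0·49 = 118]
  row B: (49, 0, 1)   [0·118 + 1·49 = 49]
  118 = 2·49 + 20   → row C = row A − 2·row B = (20, 1, −2)   [check: 1·118 − 2·49 = 20]
  49 = 2·20 + 9   → row D = row B − 2·row C = (9, −2, 5)   [check: −2·118 + 5·49 = 9]
  20 = 2·9 + 2   → row E = row C − 2·row D = (2, 5, −12)   [check: 5·118 − 12·49 = 2]
  9 = 4·2 + 1   → row F = row D − 4·row E = (1, −22, 53)   [check: −22·118 + 53·49 = 1]
  2 = 2·1 + 0   → remainder 0, stop. gcd = 1 (last nonzero row F).
The gcd is 1, so 49 is invertible mod 118. The last nonzero row gives −22·118 + 53·49 = 1, so t = 53. So 49^(−1) ≡ 53 (mod 118). Verify: 49 · 53 = 2597 ≡ 1 (mod 118). ✓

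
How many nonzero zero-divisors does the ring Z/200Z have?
In Z/200Z each nonzero element is either a unit (gcd with 200 is 1) or a zero-divisor (gcd > 1). The number of units is φ(200): factorise 200 = 2^3 · 5^2, so φ(200) = (2^3 − 2^2) · (5^2 − 5^1) = 4 · 20 = 80. The nonzero elements number 200 − 1 = 199. Hence the nonzero zero-divisors number 199 − 80 = 119.

Final answer: Z/200Z has 119 nonzero zero-divisors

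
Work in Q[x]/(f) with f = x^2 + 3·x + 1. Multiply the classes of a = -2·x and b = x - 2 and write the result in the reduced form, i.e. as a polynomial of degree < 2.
First multiply in Q[x] without reducing: a · b = -2·x^2 + 4·x. Now divide by f(x) = x^2 + 3·x + 1, eliminating the leading term at each step:
  leading term -2·x^2: subtract (-2)·f(x) = -2·x^2 - 6·x - 2, leaving 10·x + 2
The degree is now < 2, so this is the remainder. Hence a · b ≡ 10·x + 2 in Q[x]/(f).

Final answer: a · b ≡ 10·x + 2 (mod f(x))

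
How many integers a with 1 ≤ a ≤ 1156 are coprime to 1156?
The number of a ∈ {1, ..., 1156} with gcd(a, 1156) = 1 is by definition Euler's totient φ(1156). φ is multiplicative, with φ(p^e) = p^e − p^(e−1). Factorise 1156 = 2^2 · 17^2. Then
  φ(1156) = (2^2 − 2^1) · (17^2 − 17^1) = 2 · 272 = 544.
So there are 544 such integers.

Final answer: 544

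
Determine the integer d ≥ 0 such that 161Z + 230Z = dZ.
In the PID Z, (a, b) is generated by gcd(a, b). Compute gcd(230, 161) with the extended Euclidean algorithm, tracking rows (r, s, t) with s·230 + t·161 = r:
  row A: (230, 1, 0)   [1·230 + 0·161 = 230]
  row B: (161, 0, 1)   [0·230 + 1·161 = 161]
  230 = 1·161 + 69   → row C = row A − 1·row B = (69, 1, −1)   [check: 1·230 − 1·161 = 69]
  161 = 2·69 + 23   → row D = row B − 2·row C = (23, −2, 3)   [check: −2·230 + 3·161 = 23]
  69 = 3·23 + 0   → remainder 0, stop. gcd = 23 (last nonzero row D).
So gcd(161, 230) = 23, with Bézout identity −2·230 + 3·161 = 23. Containment (⊇): the Bézout identity exhibits 23 as an element of (161, 230), giving (23) ⊆ (161, 230). Containment (⊆): since 23 | 161 and 23 | 230 (161 = 23·7, 230 = 23·10), every Z-linear combination of 161 and 230 is divisible by 23, so (161, 230) ⊆ (23). Therefore (161, 230) = (23), d = 23.

Final answer: (161, 230) = (23); d = 23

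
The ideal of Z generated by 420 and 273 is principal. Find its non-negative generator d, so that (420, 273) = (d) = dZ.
(420, 273) = (21); d = 21

In the PID Z, (a, b) is generated by gcd(a, b). Compute gcd(420, 273) with the extended Euclidean algorithm, tracking rows (r, s, t) with s·420 + t·273 = r:
  row A: (420, 1, 0)   [1·420 + 0·273 = 420]
  row B: (273, 0, 1)   [0·420 + 1·273 = 273]
  420 = 1·273 + 147   → row C = row A − 1·row B = (147, 1, −1)   [check: 1·420 − 1·273 = 147]
  273 = 1·147 + 126   → row D = row B − 1·row C = (126, −1, 2)   [check: −1·420 + 2·273 = 126]
  147 = 1·126 + 21   → row E = row C − 1·row D = (21, 2, −3)   [check: 2·420 − 3·273 = 21]
  126 = 6·21 + 0   → remainder 0, stop. gcd = 21 (last nonzero row E).
So gcd(420, 273) = 21, with Bézout identity 2·420 − 3·273 = 21. Containment (⊇): the Bézout identity exhibits 21 as an element of (420, 273), giving (21) ⊆ (420, 273). Containment (⊆): since 21 | 420 and 21 | 273 (420 = 21·20, 273 = 21·13), every Z-linear combination of 420 and 273 is divisible by 21, so (420, 273) ⊆ (21). Therefore (420, 273) = (21), d = 21.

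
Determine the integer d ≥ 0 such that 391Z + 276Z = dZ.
(391, 276) = (23); d = 23

In the PID Z, (a, b) is generated by gcd(a, b). Compute gcd(391, 276) with the extended Euclidean algorithm, tracking rows (r, s, t) with s·391 + t·276 = r:
  row A: (391, 1, 0)   [1·391 + 0·276 = 391]
  row B: (276, 0, 1)   [0·391 + 1·276 = 276]
  391 = 1·276 + 115   → row C = row A − 1·row B = (115, 1, −1)   [check: 1·391 − 1·276 = 115]
  276 = 2·115 + 46   → row D = row B − 2·row C = (46, −2, 3)   [check: −2·391 + 3·276 = 46]
  115 = 2·46 + 23   → row E = row C − 2·row D = (23, 5, −7)   [check: 5·391 − 7·276 = 23]
  46 = 2·23 + 0   → remainder 0, stop. gcd = 23 (last nonzero row E).
So gcd(391, 276) = 23, with Bézout identity 5·391 − 7·276 = 23. Containment (⊇): the Bézout identity exhibits 23 as an element of (391, 276), giving (23) ⊆ (391, 276). Containment (⊆): since 23 | 391 and 23 | 276 (391 = 23·17, 276 = 23·12), every Z-linear combination of 391 and 276 is divisible by 23, so (391, 276) ⊆ (23). Therefore (391, 276) = (23), d = 23.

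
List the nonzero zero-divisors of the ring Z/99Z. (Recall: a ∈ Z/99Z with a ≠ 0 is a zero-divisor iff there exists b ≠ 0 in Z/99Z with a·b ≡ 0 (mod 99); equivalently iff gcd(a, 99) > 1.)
nonzero zero-divisors of Z/99Z = {3, 6, 9, 11, 12, 15, 18, 21, 22, 24, 27, 30, 33, 36, 39, 42, 44, 45, 48, 51, 54, 55, 57, 60, 63, 66, 69, 72, 75, 77, 78, 81, 84, 87, 88, 90, 93, 96}

An element a ∈ Z/99Z (with a ≠ 0) is a zero-divisor iff gcd(a, 99) > 1 (because a is a unit precisely when gcd(a, n) = 1, and in Z/nZ every nonzero, non-unit element is a zero-divisor). Scan a = 1, ..., 98 and keep those with gcd(a, 99) > 1:
  gcd(3, 99) = 3, gcd(6, 99) = 3, gcd(9, 99) = 9, gcd(11, 99) = 11, gcd(12, 99) = 3, gcd(15, 99) = 3, gcd(18, 99) = 9, gcd(21, 99) = 3, gcd(22, 99) = 11, gcd(24, 99) = 3, gcd(27, 99) = 9, gcd(30, 99) = 3, gcd(33, 99) = 33, gcd(36, 99) = 9, gcd(39, 99) = 3, gcd(42, 99) = 3, gcd(44, 99) = 11, gcd(45, 99) = 9, gcd(48, 99) = 3, gcd(51, 99) = 3, gcd(54, 99) = 9, gcd(55, 99) = 11, gcd(57, 99) = 3, gcd(60, 99) = 3, gcd(63, 99) = 9, gcd(66, 99) = 33, gcd(69, 99) = 3, gcd(72, 99) = 9, gcd(75, 99) = 3, gcd(77, 99) = 11, gcd(78, 99) = 3, gcd(81, 99) = 9, gcd(84, 99) = 3, gcd(87, 99) = 3, gcd(88, 99) = 11, gcd(90, 99) = 9, gcd(93, 99) = 3, gcd(96, 99) = 3.
All other a ∈ {1, ..., 98} have gcd(a, 99) = 1 and are units. So the nonzero zero-divisors are exactly the 38 values of a appearing in this scan.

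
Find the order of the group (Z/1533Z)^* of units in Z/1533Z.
(Z/1533Z)^* consists of the classes a with gcd(a, 1533) = 1, so its order is φ(1533). φ is multiplicative, with φ(p^e) = p^e − p^(e−1). Factorise 1533 = 3 · 7 · 73. Then
  φ(1533) = (3 − 1) · (7 − 1) · (73 − 1) = 2 · 6 · 72 = 864.
Thus |(Z/1533Z)^*| = 864.

Final answer: |(Z/1533Z)^*| = 864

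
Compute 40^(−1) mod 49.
Apply the extended Euclidean algorithm to (49, 40), tracking rows (r, s, t) with s·49 + t·40 = r. Each division r_prev = q·r_cur + r_new produces the new row as (previous row) − q·(current row):
  row A: (49, 1, 0)   [1·49 + 0·40 = 49]
  row B: (40, 0, 1)   [0·49 + 1·40 = 40]
  49 = 1·40 + 9   → row C = row A − 1·row B = (9, 1, −1)   [check: 1·49 − 1·40 = 9]
  40 = 4·9 + 4   → row D = row B − 4·row C = (4, −4, 5)   [check: −4·49 + 5·40 = 4]
  9 = 2·4 + 1   → row E = row C − 2·row D = (1, 9, −11)   [check: 9·49 − 11·40 = 1]
  4 = 4·1 + 0   → remainder 0, stop. gcd = 1 (last nonzero row E).
The gcd is 1, so 40 is invertible mod 49. The last nonzero row gives 9·49 − 11·40 = 1, so t = −11. So 40^(−1) ≡ −11 ≡ 38 (mod 49). Verify: 40 · 38 = 1520 ≡ 1 (mod 49). ✓

Final answer: 40^(−1) ≡ 38 (mod 49)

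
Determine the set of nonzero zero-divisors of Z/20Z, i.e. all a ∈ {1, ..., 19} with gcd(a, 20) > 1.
nonzero zero-divisors of Z/20Z = {2, 4, 5, 6, 8, 10, 12, 14, 15, 16, 18}

An element a ∈ Z/20Z (with a ≠ 0) is a zero-divisor iff gcd(a, 20) > 1 (because a is a unit precisely when gcd(a, n) = 1, and in Z/nZ every nonzero, non-unit element is a zero-divisor). Scan a = 1, ..., 19 and keep those with gcd(a, 20) > 1:
  gcd(2, 20) = 2, gcd(4, 20) = 4, gcd(5, 20) = 5, gcd(6, 20) = 2, gcd(8, 20) = 4, gcd(10, 20) = 10, gcd(12, 20) = 4, gcd(14, 20) = 2, gcd(15, 20) = 5, gcd(16, 20) = 4, gcd(18, 20) = 2.
All other a ∈ {1, ..., 19} have gcd(a, 20) = 1 and are units. So the nonzero zero-divisors are exactly the 11 values of a appearing in this scan.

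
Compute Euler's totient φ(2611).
φ(2611) = 2232

φ is multiplicative, with φ(p^e) = p^e − p^(e−1). Factorise 2611 = 7 · 373. Then
  φ(2611) = (7 − 1) · (373 − 1) = 6 · 372 = 2232.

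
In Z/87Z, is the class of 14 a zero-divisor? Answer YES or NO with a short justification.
gcd(14, 87) = 1, so 14 is a unit in Z/87Z (it has a multiplicative inverse). A unit cannot be a zero-divisor: if 14·b ≡ 0 then multiplying both sides by 14^(−1) gives b ≡ 0. So 14 is not a zero-divisor.

Final answer: NO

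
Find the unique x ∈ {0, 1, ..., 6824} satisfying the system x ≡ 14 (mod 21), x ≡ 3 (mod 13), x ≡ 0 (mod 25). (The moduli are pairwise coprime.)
x ≡ 3500 (mod 6825); the representative in [0, 6825) is 3500

The moduli 21, 13, 25 are pairwise coprime, so by the CRT there is a unique solution mod 21·13·25 = 6825.
Solve by successive substitution. Start with x ≡ 14 (mod 21).
  Combine with x ≡ 3 (mod 13): write x = 14 + 21·t and require 14 + 21·t ≡ 3 (mod 13), i.e. 21·t ≡ 3 − 14 ≡ 2 (mod 13). Since 21^(−1) ≡ 5 (mod 13) (21 ≡ 8 (mod 13)), t ≡ 5·2 ≡ 10 (mod 13). So x ≡ 14 + 21·10 = 224 (mod 273).
  Combine with x ≡ 0 (mod 25): write x = 224 + 273·t and require 224 + 273·t ≡ 0 (mod 25), i.e. 273·t ≡ 0 − 224 ≡ 1 (mod 25). Since 273^(−1) ≡ 12 (mod 25) (273 ≡ 23 (mod 25)), t ≡ 12·1 ≡ 12 (mod 25). So x ≡ 224 + 273·12 = 3500 (mod 6825).
Unique solution in [0, 6825): x = 3500.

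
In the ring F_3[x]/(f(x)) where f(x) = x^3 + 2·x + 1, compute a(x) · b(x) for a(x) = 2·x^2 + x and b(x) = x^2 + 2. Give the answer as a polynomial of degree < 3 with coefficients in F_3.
Multiply as integer polynomials: a · b = 2·x^4 + x^3 + 4·x^2 + 2·x. Reducing coefficients mod 3: a · b ≡ 2·x^4 + x^3 + x^2 + 2·x. Now divide by f(x) = x^3 + 2·x + 1 in F_3[x], eliminating the leading term at each step:
  leading term 2·x^4: subtract (2·x)·f(x) = 2·x^4 + x^2 + 2·x, leaving x^3 (coefficients mod 3)
  leading term x^3: subtract (1)·f(x) = x^3 + 2·x + 1, leaving x + 2 (coefficients mod 3)
The degree is now < 3, so this is the remainder. Hence a · b ≡ x + 2 in F_3[x]/(f).

Final answer: a · b ≡ x + 2 (mod f(x))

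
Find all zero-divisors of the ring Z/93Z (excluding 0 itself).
An element a ∈ Z/93Z (with a ≠ 0) is a zero-divisor iff gcd(a, 93) > 1 (because a is a unit precisely when gcd(a, n) = 1, and in Z/nZ every nonzero, non-unit element is a zero-divisor). Scan a = 1, ..., 92 and keep those with gcd(a, 93) > 1:
  gcd(3, 93) = 3, gcd(6, 93) = 3, gcd(9, 93) = 3, gcd(12, 93) = 3, gcd(15, 93) = 3, gcd(18, 93) = 3, gcd(21, 93) = 3, gcd(24, 93) = 3, gcd(27, 93) = 3, gcd(30, 93) = 3, gcd(31, 93) = 31, gcd(33, 93) = 3, gcd(36, 93) = 3, gcd(39, 93) = 3, gcd(42, 93) = 3, gcd(45, 93) = 3, gcd(48, 93) = 3, gcd(51, 93) = 3, gcd(54, 93) = 3, gcd(57, 93) = 3, gcd(60, 93) = 3, gcd(62, 93) = 31, gcd(63, 93) = 3, gcd(66, 93) = 3, gcd(69, 93) = 3, gcd(72, 93) = 3, gcd(75, 93) = 3, gcd(78, 93) = 3, gcd(81, 93) = 3, gcd(84, 93) = 3, gcd(87, 93) = 3, gcd(90, 93) = 3.
All other a ∈ {1, ..., 92} have gcd(a, 93) = 1 and are units. So the nonzero zero-divisors are exactly the 32 values of a appearing in this scan.

Final answer: nonzero zero-divisors of Z/93Z = {3, 6, 9, 12, 15, 18, 21, 24, 27, 30, 31, 33, 36, 39, 42, 45, 48, 51, 54, 57, 60, 62, 63, 66, 69, 72, 75, 78, 81, 84, 87, 90}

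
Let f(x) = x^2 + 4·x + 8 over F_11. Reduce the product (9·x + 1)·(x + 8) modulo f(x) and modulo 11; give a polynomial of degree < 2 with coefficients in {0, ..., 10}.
Multiply as integer polynomials: a · b = 9·x^2 + 73·x + 8. Reducing coefficients mod 11: a · b ≡ 9·x^2 + 7·x + 8. Now divide by f(x) = x^2 + 4·x + 8 in F_11[x], eliminating the leading term at each step:
  leading term 9·x^2: subtract (9)·f(x) = 9·x^2 + 3·x + 6, leaving 4·x + 2 (coefficients mod 11)
The degree is now < 2, so this is the remainder. Hence a · b ≡ 4·x + 2 in F_11[x]/(f).

Final answer: a · b ≡ 4·x + 2 (mod f(x))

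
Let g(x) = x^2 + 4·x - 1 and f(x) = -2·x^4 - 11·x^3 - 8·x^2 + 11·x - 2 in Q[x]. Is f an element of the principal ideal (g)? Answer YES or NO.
YES

In Q[x] the ideal (g) consists of all multiples of g, so f ∈ (g) iff g | f, i.e. iff the remainder of f on division by g is 0. Divide f by g (g is monic, so eliminate the leading term of the running remainder at each step):
  leading term -2·x^4: subtract (-2·x^2)·g(x) = -2·x^4 - 8·x^3 + 2·x^2, leaving -3·x^3 - 10·x^2 + 11·x - 2
  leading term -3·x^3: subtract (-3·x)·g(x) = -3·x^3 - 12·x^2 + 3·x, leaving 2·x^2 + 8·x - 2
  leading term 2·x^2: subtract (2)·g(x) = 2·x^2 + 8·x - 2, leaving 0
The remainder is 0, so f(x) = g(x) · h(x) with h(x) = -2·x^2 - 3·x + 2. Hence g | f, i.e. f ∈ (g).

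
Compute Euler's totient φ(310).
φ is multiplicative, with φ(p^e) = p^e − p^(e−1). Factorise 310 = 2 · 5 · 31. Then
  φ(310) = (2 − 1) · (5 − 1) · (31 − 1) = 1 · 4 · 30 = 120.

Final answer: φ(310) = 120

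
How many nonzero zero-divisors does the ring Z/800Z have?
In Z/800Z each nonzero element is either a unit (gcd with 800 is 1) or a zero-divisor (gcd > 1). The number of units is φ(800): factorise 800 = 2^5 · 5^2, so φ(800) = (2^5 − 2^4) · (5^2 − 5^1) = 16 · 20 = 320. The nonzero elements number 800 − 1 = 799. Hence the nonzero zero-divisors number 799 − 320 = 479.

Final answer: Z/800Z has 479 nonzero zero-divisors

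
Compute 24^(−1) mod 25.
24^(−1) ≡ 24 (mod 25)

Apply the extended Euclidean algorithm to (25, 24), tracking rows (r, s, t) with s·25 + t·24 = r. Each division r_prev = q·r_cur + r_new produces the new row as (previous row) − q·(current row):
  row A: (25, 1, 0)   [1·25 + 0·24 = 25]
  row B: (24, 0, 1)   [0·25 + 1·24 = 24]
  25 = 1·24 + 1   → row C = row A − 1·row B = (1, 1, −1)   [check: 1·25 − 1·24 = 1]
  24 = 24·1 + 0   → remainder 0, stop. gcd = 1 (last nonzero row C).
The gcd is 1, so 24 is invertible mod 25. The last nonzero row gives 1·25 − 1·24 = 1, so t = −1. So 24^(−1) ≡ −1 ≡ 24 (mod 25). Verify: 24 · 24 = 576 ≡ 1 (mod 25). ✓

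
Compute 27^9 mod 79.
69

Use repeated squaring. Binary(9) = 1001. Walk through the bits of the exponent 9 left-to-right: at each bit after the leading one, square the running value, then multiply by 27 if the bit is 1 (always reducing mod 79):
  bit 1 = 1 (leading): start with 27.
  bit 2 = 0: square 27^2 = 729 ≡ 18 (mod 79).
  bit 3 = 0: square 18^2 = 324 ≡ 8 (mod 79).
  bit 4 = 1: square 8^2 = 64; bit is 1, so multiply 64·27 = 1728 ≡ 69 (mod 79).
Final value: 27^9 ≡ 69 (mod 79).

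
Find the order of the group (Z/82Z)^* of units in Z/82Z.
|(Z/82Z)^*| = 40

(Z/82Z)^* consists of the classes a with gcd(a, 82) = 1, so its order is φ(82). φ is multiplicative, with φ(p^e) = p^e − p^(e−1). Factorise 82 = 2 · 41. Then
  φ(82) = (2 − 1) · (41 − 1) = 1 · 40 = 40.
Thus |(Z/82Z)^*| = 40.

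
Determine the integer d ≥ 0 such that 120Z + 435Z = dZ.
(120, 435) = (15); d = 15

In the PID Z, (a, b) is generated by gcd(a, b). Compute gcd(435, 120) with the extended Euclidean algorithm, tracking rows (r, s, t) with s·435 + t·120 = r:
  row A: (435, 1, 0)   [1·435 + 0·120 = 435]
  row B: (120, 0, 1)   [0·435 + 1·120 = 120]
  435 = 3·120 + 75   → row C = row A − 3·row B = (75, 1, −3)   [check: 1·435 − 3·120 = 75]
  120 = 1·75 + 45   → row D = row B − 1·row C = (45, −1, 4)   [check: −1·435 + 4·120 = 45]
  75 = 1·45 + 30   → row E = row C − 1·row D = (30, 2, −7)   [check: 2·435 − 7·120 = 30]
  45 = 1·30 + 15   → row F = row D − 1·row E = (15, −3, 11)   [check: −3·435 + 11·120 = 15]
  30 = 2·15 + 0   → remainder 0, stop. gcd = 15 (last nonzero row F).
So gcd(120, 435) = 15, with Bézout identity −3·435 + 11·120 = 15. Containment (⊇): the Bézout identity exhibits 15 as an element of (120, 435), giving (15) ⊆ (120, 435). Containment (⊆): since 15 | 120 and 15 | 435 (120 = 15·8, 435 = 15·29), every Z-linear combination of 120 and 435 is divisible by 15, so (120, 435) ⊆ (15). Therefore (120, 435) = (15), d = 15.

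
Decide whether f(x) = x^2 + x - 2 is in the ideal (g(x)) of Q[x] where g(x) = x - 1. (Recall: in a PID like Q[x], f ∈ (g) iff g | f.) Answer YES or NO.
In Q[x] the ideal (g) consists of all multiples of g, so f ∈ (g) iff g | f, i.e. iff the remainder of f on division by g is 0. Divide f by g (g is monic, so eliminate the leading term of the running remainder at each step):
  leading term x^2: subtract (x)·g(x) = x^2 - x, leaving 2·x - 2
  leading term 2·x: subtract (2)·g(x) = 2·x - 2, leaving 0
The remainder is 0, so f(x) = g(x) · h(x) with h(x) = x + 2. Hence g | f, i.e. f ∈ (g).

Final answer: YES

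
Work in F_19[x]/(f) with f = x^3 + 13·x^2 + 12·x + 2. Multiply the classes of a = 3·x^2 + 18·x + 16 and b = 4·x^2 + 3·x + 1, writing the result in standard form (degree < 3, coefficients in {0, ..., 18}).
Multiply as integer polynomials: a · b = 12·x^4 + 81·x^3 + 121·x^2 + 66·x + 16. Reducing coefficients mod 19: a · b ≡ 12·x^4 + 5·x^3 + 7·x^2 + 9·x + 16. Now divide by f(x) = x^3 + 13·x^2 + 12·x + 2 in F_19[x], eliminating the leading term at each step:
  leading term 12·x^4: subtract (12·x)·f(x) = 12·x^4 + 4·x^3 + 11·x^2 + 5·x, leaving x^3 + 15·x^2 + 4·x + 16 (coefficients mod 19)
  leading term x^3: subtract (1)·f(x) = x^3 + 13·x^2 + 12·x + 2, leaving 2·x^2 + 11·x + 14 (coefficients mod 19)
The degree is now < 3, so this is the remainder. Hence a · b ≡ 2·x^2 + 11·x + 14 in F_19[x]/(f).

Final answer: a · b ≡ 2·x^2 + 11·x + 14 (mod f(x))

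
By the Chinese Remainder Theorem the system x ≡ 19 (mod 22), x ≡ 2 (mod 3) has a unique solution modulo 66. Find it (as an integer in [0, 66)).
x ≡ 41 (mod 66); the representative in [0, 66) is 41

The moduli 22, 3 are pairwise coprime, so by the CRT there is a unique solution mod 22·3 = 66.
Solve by successive substitution. Start with x ≡ 19 (mod 22).
  Combine with x ≡ 2 (mod 3): write x = 19 + 22·t and require 19 + 22·t ≡ 2 (mod 3), i.e. 22·t ≡ 2 − 19 ≡ 1 (mod 3). Since 22^(−1) ≡ 1 (mod 3) (22 ≡ 1 (mod 3)), t ≡ 1·1 ≡ 1 (mod 3). So x ≡ 19 + 22·1 = 41 (mod 66).
Unique solution in [0, 66): x = 41.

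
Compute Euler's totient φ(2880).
φ(2880) = 768

φ is multiplicative, with φ(p^e) = p^e − p^(e−1). Factorise 2880 = 2^6 · 3^2 · 5. Then
  φ(2880) = (2^6 − 2^5) · (3^2 − 3^1) · (5 − 1) = 32 · 6 · 4 = 768.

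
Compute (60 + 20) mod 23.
Reduce the summands first: 60 ≡ 14 (mod 23), so 60 + 20 ≡ 14 + 20 (mod 23). 14 + 20 = 34; 34 = 1·23 + 11, so (60 + 20) mod 23 = 11.

Final answer: 11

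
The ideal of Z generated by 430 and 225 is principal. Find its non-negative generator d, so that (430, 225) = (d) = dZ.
(430, 225) = (5); d = 5

In the PID Z, (a, b) is generated by gcd(a, b). Compute gcd(430, 225) with the extended Euclidean algorithm, tracking rows (r, s, t) with s·430 + t·225 = r:
  row A: (430, 1, 0)   [1·430 + 0·225 = 430]
  row B: (225, 0, 1)   [0·430 + 1·225 = 225]
  430 = 1·225 + 205   → row C = row A − 1·row B = (205, 1, −1)   [check: 1·430 − 1·225 = 205]
  225 = 1·205 + 20   → row D = row B − 1·row C = (20, −1, 2)   [check: −1·430 + 2·225 = 20]
  205 = 10·20 + 5   → row E = row C − 10·row D = (5, 11, −21)   [check: 11·430 − 21·225 = 5]
  20 = 4·5 + 0   → remainder 0, stop. gcd = 5 (last nonzero row E).
So gcd(430, 225) = 5, with Bézout identity 11·430 − 21·225 = 5. Containment (⊇): the Bézout identity exhibits 5 as an element of (430, 225), giving (5) ⊆ (430, 225). Containment (⊆): since 5 | 430 and 5 | 225 (430 = 5·86, 225 = 5·45), every Z-linear combination of 430 and 225 is divisible by 5, so (430, 225) ⊆ (5). Therefore (430, 225) = (5), d = 5.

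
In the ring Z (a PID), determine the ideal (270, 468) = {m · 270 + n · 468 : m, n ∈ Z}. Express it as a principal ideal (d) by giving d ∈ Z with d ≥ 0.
(270, 468) = (18); d = 18

In the PID Z, (a, b) is generated by gcd(a, b). Compute gcd(468, 270) with the extended Euclidean algorithm, tracking rows (r, s, t) with s·468 + t·270 = r:
  row A: (468, 1, 0)   [1·468 + 0·270 = 468]
  row B: (270, 0, 1)   [0·468 + 1·270 = 270]
  468 = 1·270 + 198   → row C = row A − 1·row B = (198, 1, −1)   [check: 1·468 − 1·270 = 198]
  270 = 1·198 + 72   → row D = row B − 1·row C = (72, −1, 2)   [check: −1·468 + 2·270 = 72]
  198 = 2·72 + 54   → row E = row C − 2·row D = (54, 3, −5)   [check: 3·468 − 5·270 = 54]
  72 = 1·54 + 18   → row F = row D − 1·row E = (18, −4, 7)   [check: −4·468 + 7·270 = 18]
  54 = 3·18 + 0   → remainder 0, stop. gcd = 18 (last nonzero row F).
So gcd(270, 468) = 18, with Bézout identity −4·468 + 7·270 = 18. Containment (⊇): the Bézout identity exhibits 18 as an element of (270, 468), giving (18) ⊆ (270, 468). Containment (⊆): since 18 | 270 and 18 | 468 (270 = 18·15, 468 = 18·26), every Z-linear combination of 270 and 468 is divisible by 18, so (270, 468) ⊆ (18). Therefore (270, 468) = (18), d = 18.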